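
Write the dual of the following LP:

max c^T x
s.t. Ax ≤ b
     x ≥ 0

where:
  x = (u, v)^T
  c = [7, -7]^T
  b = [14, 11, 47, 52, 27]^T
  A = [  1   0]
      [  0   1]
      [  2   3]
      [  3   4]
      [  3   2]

Primal max cᵀx s.t. Ax ≤ b, x ≥ 0  →  Dual min bᵀy s.t. Aᵀy ≥ c, y ≥ 0.

Minimize: z = 14y1 + 11y2 + 47y3 + 52y4 + 27y5

Subject to:
  y1 + 2y3 + 3y4 + 3y5 ≥ 7
  y2 + 3y3 + 4y4 + 2y5 ≥ -7
  y1, y2, y3, y4, y5 ≥ 0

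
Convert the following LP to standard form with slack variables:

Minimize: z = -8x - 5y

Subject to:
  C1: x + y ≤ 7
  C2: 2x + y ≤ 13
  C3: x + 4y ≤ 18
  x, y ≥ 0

min z = -8x - 5y

s.t.
  x + y + s1 = 7
  2x + y + s2 = 13
  x + 4y + s3 = 18
  x, y, s1, s2, s3 ≥ 0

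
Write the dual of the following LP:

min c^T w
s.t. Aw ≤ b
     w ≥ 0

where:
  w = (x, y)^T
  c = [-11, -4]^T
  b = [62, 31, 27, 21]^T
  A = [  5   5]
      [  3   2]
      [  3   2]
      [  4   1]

Primal min cᵀx s.t. Ax ≤ b, x ≥ 0  →  Dual max −bᵀy s.t. Aᵀy ≥ −c, y ≥ 0.

Maximize: z = -62y1 - 31y2 - 27y3 - 21y4

Subject to:
  5y1 + 3y2 + 3y3 + 4y4 ≥ 11
  5y1 + 2y2 + 2y3 + y4 ≥ 4
  y1, y2, y3, y4 ≥ 0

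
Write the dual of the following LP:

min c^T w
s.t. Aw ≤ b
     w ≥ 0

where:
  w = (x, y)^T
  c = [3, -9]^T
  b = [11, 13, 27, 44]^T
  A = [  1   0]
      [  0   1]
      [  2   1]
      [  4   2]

Primal min cᵀx s.t. Ax ≤ b, x ≥ 0  →  Dual max −bᵀy s.t. Aᵀy ≥ −c, y ≥ 0.

Maximize: z = -11y1 - 13y2 - 27y3 - 44y4

Subject to:
  y1 + 2y3 + 4y4 ≥ -3
  y2 + y3 + 2y4 ≥ 9
  y1, y2, y3, y4 ≥ 0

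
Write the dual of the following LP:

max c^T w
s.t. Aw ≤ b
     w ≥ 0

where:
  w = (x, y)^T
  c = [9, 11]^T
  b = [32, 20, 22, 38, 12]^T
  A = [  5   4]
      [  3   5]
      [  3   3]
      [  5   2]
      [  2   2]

Primal max cᵀx s.t. Ax ≤ b, x ≥ 0  →  Dual min bᵀy s.t. Aᵀy ≥ c, y ≥ 0.

Minimize: z = 32y1 + 20y2 + 22y3 + 38y4 + 12y5

Subject to:
  5y1 + 3y2 + 3y3 + 5y4 + 2y5 ≥ 9
  4y1 + 5y2 + 3y3 + 2y4 + 2y5 ≥ 11
  y1, y2, y3, y4, y5 ≥ 0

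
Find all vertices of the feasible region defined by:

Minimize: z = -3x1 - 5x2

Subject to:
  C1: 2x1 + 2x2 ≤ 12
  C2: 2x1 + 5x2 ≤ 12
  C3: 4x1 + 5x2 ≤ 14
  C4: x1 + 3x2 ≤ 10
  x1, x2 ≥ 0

(0, 0), (3.5, 0), (1, 2), (0, 2.4)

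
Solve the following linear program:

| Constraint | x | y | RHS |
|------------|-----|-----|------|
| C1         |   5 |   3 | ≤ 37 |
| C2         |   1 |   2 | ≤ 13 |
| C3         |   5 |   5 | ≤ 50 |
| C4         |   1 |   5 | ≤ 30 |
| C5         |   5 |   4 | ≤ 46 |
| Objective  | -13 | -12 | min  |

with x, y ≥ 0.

Evaluate the objective at each vertex of the feasible region:
  z(0, 0) = 0
  z(7.4, 0) = -96.2
  z(5, 4) = -113  ←
  z(1.667, 5.667) = -89.67
  z(0, 6) = -72
The minimum is at x = 5, y = 4.

x = 5, y = 4, z = -113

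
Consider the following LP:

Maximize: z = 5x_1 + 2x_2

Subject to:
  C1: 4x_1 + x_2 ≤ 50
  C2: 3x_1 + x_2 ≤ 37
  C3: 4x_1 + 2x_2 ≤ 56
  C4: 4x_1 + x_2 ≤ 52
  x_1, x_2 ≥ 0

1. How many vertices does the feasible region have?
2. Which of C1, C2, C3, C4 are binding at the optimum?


1. 4
2. C2, C3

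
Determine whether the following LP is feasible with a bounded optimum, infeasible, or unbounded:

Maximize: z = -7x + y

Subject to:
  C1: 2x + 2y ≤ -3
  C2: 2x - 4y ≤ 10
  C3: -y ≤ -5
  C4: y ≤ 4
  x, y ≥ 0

Infeasible (no feasible solution exists)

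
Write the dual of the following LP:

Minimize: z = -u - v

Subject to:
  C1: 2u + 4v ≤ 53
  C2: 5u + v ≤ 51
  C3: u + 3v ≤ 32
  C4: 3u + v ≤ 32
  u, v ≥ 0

Primal min cᵀx s.t. Ax ≤ b, x ≥ 0  →  Dual max −bᵀy s.t. Aᵀy ≥ −c, y ≥ 0.

Maximize: z = -53y1 - 51y2 - 32y3 - 32y4

Subject to:
  2y1 + 5y2 + y3 + 3y4 ≥ 1
  4y1 + y2 + 3y3 + y4 ≥ 1
  y1, y2, y3, y4 ≥ 0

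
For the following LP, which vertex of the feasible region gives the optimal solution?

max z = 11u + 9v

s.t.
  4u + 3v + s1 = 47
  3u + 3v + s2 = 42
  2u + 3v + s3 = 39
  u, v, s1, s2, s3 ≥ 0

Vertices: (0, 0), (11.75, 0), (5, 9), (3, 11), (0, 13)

Evaluate the objective at each vertex of the feasible region:
  z(0, 0) = 0
  z(11.75, 0) = 129.2
  z(5, 9) = 136  ←
  z(3, 11) = 132
  z(0, 13) = 117
The maximum is at u = 5, v = 9.

(5, 9)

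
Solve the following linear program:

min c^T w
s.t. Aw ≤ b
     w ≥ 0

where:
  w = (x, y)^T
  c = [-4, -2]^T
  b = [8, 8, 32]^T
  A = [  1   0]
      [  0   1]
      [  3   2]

Evaluate the objective at each vertex of the feasible region:
  z(0, 0) = 0
  z(8, 0) = -32
  z(8, 4) = -40  ←
  z(5.333, 8) = -37.33
  z(0, 8) = -16
The minimum is at x = 8, y = 4.

x = 8, y = 4, z = -40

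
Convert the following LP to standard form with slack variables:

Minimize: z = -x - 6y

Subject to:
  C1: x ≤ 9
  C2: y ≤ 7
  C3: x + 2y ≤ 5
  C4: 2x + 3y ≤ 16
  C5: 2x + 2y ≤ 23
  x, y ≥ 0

min z = -x - 6y

s.t.
  x + s1 = 9
  y + s2 = 7
  x + 2y + s3 = 5
  2x + 3y + s4 = 16
  2x + 2y + s5 = 23
  x, y, s1, s2, s3, s4, s5 ≥ 0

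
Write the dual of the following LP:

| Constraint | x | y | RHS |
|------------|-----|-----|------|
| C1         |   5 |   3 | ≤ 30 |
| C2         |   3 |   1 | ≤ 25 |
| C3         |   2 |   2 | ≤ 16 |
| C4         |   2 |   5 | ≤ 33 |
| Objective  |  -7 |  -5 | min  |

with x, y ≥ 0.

Primal min cᵀx s.t. Ax ≤ b, x ≥ 0  →  Dual max −bᵀy s.t. Aᵀy ≥ −c, y ≥ 0.

Maximize: z = -30y1 - 25y2 - 16y3 - 33y4

Subject to:
  5y1 + 3y2 + 2y3 + 2y4 ≥ 7
  3y1 + y2 + 2y3 + 5y4 ≥ 5
  y1, y2, y3, y4 ≥ 0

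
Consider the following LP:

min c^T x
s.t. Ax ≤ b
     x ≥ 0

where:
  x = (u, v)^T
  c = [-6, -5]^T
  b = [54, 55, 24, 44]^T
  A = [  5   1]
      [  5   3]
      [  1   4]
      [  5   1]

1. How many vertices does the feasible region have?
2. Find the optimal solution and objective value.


1. 4
2. u = 8, v = 4, z = -68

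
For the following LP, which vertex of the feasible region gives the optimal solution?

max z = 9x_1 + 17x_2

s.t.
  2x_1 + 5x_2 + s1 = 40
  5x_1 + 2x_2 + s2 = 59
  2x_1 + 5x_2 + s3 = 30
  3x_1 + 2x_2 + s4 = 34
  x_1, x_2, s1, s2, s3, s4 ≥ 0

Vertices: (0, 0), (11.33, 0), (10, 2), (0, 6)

Evaluate the objective at each vertex of the feasible region:
  z(0, 0) = 0
  z(11.33, 0) = 102
  z(10, 2) = 124  ←
  z(0, 6) = 102
The maximum is at x_1 = 10, x_2 = 2.

(10, 2)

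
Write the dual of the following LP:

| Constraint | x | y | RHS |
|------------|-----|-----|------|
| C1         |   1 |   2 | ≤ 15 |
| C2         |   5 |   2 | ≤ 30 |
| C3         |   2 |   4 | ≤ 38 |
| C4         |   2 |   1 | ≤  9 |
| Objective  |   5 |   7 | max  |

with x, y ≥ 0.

Primal max cᵀx s.t. Ax ≤ b, x ≥ 0  →  Dual min bᵀy s.t. Aᵀy ≥ c, y ≥ 0.

Minimize: z = 15y1 + 30y2 + 38y3 + 9y4

Subject to:
  y1 + 5y2 + 2y3 + 2y4 ≥ 5
  2y1 + 2y2 + 4y3 + y4 ≥ 7
  y1, y2, y3, y4 ≥ 0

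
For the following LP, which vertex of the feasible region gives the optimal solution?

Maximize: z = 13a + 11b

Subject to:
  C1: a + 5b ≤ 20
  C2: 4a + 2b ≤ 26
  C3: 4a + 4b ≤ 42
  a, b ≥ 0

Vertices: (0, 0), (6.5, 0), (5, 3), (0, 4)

Evaluate the objective at each vertex of the feasible region:
  z(0, 0) = 0
  z(6.5, 0) = 84.5
  z(5, 3) = 98  ←
  z(0, 4) = 44
The maximum is at a = 5, b = 3.

(5, 3)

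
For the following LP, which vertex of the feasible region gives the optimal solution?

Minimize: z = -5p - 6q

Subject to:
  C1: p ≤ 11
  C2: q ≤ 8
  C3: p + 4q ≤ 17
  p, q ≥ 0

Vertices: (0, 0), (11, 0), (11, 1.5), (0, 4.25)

Evaluate the objective at each vertex of the feasible region:
  z(0, 0) = 0
  z(11, 0) = -55
  z(11, 1.5) = -64  ←
  z(0, 4.25) = -25.5
The minimum is at p = 11, q = 1.5.

(11, 1.5)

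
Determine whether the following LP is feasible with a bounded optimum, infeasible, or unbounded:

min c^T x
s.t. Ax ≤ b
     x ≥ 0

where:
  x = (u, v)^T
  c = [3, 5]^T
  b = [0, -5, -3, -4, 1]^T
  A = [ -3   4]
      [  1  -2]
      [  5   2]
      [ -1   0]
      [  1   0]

Infeasible (no feasible solution exists)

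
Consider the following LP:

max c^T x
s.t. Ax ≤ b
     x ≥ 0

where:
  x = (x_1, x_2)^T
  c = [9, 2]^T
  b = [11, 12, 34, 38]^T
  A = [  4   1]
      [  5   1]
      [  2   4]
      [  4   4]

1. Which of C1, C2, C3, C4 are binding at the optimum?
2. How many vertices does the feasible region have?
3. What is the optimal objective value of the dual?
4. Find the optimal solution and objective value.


1. C1, C2
2. 5
3. 23
4. x_1 = 1, x_2 = 7, z = 23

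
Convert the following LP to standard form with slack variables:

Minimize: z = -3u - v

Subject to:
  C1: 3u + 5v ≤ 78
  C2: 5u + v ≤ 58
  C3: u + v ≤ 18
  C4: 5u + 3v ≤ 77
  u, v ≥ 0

min z = -3u - v

s.t.
  3u + 5v + s1 = 78
  5u + v + s2 = 58
  u + v + s3 = 18
  5u + 3v + s4 = 77
  u, v, s1, s2, s3, s4 ≥ 0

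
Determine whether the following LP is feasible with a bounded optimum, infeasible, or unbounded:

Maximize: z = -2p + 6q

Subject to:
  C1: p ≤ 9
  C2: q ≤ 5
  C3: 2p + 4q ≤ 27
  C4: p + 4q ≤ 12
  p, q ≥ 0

Feasible with a bounded optimal solution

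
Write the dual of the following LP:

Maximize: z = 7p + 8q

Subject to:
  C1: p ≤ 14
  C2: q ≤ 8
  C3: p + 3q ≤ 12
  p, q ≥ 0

Primal max cᵀx s.t. Ax ≤ b, x ≥ 0  →  Dual min bᵀy s.t. Aᵀy ≥ c, y ≥ 0.

Minimize: z = 14y1 + 8y2 + 12y3

Subject to:
  y1 + y3 ≥ 7
  y2 + 3y3 ≥ 8
  y1, y2, y3 ≥ 0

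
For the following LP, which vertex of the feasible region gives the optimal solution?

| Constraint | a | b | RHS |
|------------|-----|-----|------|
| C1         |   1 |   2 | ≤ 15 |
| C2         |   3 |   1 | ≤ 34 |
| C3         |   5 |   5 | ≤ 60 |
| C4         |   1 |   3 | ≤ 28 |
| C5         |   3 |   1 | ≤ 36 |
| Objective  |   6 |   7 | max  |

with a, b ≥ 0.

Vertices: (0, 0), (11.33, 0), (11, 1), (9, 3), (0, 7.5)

Evaluate the objective at each vertex of the feasible region:
  z(0, 0) = 0
  z(11.33, 0) = 68
  z(11, 1) = 73
  z(9, 3) = 75  ←
  z(0, 7.5) = 52.5
The maximum is at a = 9, b = 3.

(9, 3)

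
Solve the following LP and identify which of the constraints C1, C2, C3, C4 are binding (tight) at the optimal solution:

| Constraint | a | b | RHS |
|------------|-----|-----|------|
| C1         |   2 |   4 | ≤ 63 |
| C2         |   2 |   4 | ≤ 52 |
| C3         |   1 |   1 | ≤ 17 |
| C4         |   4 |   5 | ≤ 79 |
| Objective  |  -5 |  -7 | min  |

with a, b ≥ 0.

At a = 8, b = 9, compute slack b - a·x for each constraint:
  C1: 63 − 52 = 11  (slack)
  C2: 52 − 52 = 0  (binding)
  C3: 17 − 17 = 0  (binding)
  C4: 79 − 77 = 2  (slack)

Optimal: a = 8, b = 9
Binding: C2, C3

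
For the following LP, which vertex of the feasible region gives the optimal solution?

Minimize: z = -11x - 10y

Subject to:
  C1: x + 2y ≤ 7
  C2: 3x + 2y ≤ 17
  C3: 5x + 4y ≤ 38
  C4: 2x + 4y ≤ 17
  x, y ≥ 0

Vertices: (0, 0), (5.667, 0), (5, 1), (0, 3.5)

Evaluate the objective at each vertex of the feasible region:
  z(0, 0) = 0
  z(5.667, 0) = -62.33
  z(5, 1) = -65  ←
  z(0, 3.5) = -35
The minimum is at x = 5, y = 1.

(5, 1)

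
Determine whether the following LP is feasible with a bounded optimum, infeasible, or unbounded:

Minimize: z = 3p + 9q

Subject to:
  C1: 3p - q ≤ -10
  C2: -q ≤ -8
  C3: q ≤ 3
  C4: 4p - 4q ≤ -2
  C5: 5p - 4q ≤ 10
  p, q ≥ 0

Infeasible (no feasible solution exists)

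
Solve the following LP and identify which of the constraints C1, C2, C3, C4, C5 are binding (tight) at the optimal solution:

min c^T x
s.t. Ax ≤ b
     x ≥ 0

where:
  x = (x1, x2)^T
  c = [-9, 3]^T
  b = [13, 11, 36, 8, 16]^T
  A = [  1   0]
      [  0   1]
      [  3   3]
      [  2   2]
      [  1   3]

At x1 = 4, x2 = 0, compute slack b - a·x for each constraint:
  C1: 13 − 4 = 9  (slack)
  C2: 11 − 0 = 11  (slack)
  C3: 36 − 12 = 24  (slack)
  C4: 8 − 8 = 0  (binding)
  C5: 16 − 4 = 12  (slack)

Optimal: x1 = 4, x2 = 0
Binding: C4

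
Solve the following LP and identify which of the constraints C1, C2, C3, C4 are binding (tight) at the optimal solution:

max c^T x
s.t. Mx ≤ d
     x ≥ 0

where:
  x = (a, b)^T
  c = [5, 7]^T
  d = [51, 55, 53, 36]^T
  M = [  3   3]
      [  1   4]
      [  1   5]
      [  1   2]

At a = 8, b = 9, compute slack b - a·x for each constraint:
  C1: 51 − 51 = 0  (binding)
  C2: 55 − 44 = 11  (slack)
  C3: 53 − 53 = 0  (binding)
  C4: 36 − 26 = 10  (slack)

Optimal: a = 8, b = 9
Binding: C1, C3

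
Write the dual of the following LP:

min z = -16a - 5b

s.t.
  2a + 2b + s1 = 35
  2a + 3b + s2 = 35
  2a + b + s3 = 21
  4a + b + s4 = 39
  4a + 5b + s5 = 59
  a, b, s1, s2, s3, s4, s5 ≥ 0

Primal min cᵀx s.t. Ax ≤ b, x ≥ 0  →  Dual max −bᵀy s.t. Aᵀy ≥ −c, y ≥ 0.

Maximize: z = -35y1 - 35y2 - 21y3 - 39y4 - 59y5

Subject to:
  2y1 + 2y2 + 2y3 + 4y4 + 4y5 ≥ 16
  2y1 + 3y2 + y3 + y4 + 5y5 ≥ 5
  y1, y2, y3, y4, y5 ≥ 0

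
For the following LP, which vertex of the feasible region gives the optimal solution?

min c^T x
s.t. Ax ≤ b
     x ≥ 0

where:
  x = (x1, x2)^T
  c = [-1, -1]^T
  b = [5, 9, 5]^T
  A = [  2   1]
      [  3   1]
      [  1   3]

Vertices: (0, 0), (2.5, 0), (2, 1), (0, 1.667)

Evaluate the objective at each vertex of the feasible region:
  z(0, 0) = 0
  z(2.5, 0) = -2.5
  z(2, 1) = -3  ←
  z(0, 1.667) = -1.667
The minimum is at x1 = 2, x2 = 1.

(2, 1)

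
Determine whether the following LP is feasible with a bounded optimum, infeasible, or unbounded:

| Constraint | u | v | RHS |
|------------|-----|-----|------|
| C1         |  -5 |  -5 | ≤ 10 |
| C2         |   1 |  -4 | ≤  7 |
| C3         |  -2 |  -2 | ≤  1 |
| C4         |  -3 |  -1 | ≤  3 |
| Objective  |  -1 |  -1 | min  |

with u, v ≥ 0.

Unbounded (objective can decrease without bound)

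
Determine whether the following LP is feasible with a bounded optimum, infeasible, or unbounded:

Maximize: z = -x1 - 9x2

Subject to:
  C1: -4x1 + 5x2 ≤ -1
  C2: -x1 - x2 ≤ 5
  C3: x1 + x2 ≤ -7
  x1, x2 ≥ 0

Infeasible (no feasible solution exists)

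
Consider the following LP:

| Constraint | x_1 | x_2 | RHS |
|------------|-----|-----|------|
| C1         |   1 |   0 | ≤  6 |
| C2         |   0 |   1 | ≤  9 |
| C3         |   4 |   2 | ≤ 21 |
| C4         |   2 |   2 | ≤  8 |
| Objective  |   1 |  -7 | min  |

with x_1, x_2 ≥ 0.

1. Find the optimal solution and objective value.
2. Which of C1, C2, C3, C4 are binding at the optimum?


1. x_1 = 0, x_2 = 4, z = -28
2. C4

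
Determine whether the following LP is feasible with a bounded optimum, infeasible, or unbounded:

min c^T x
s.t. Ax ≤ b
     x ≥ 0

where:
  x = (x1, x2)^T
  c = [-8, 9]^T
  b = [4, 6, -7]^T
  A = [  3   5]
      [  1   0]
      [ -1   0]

Infeasible (no feasible solution exists)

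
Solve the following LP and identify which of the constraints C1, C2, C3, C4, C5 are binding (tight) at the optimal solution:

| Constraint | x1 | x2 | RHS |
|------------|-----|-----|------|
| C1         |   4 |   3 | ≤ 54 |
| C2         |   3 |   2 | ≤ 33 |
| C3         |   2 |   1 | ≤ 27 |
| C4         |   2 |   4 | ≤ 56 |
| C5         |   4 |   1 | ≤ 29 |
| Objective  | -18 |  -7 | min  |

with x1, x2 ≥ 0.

At x1 = 5, x2 = 9, compute slack b - a·x for each constraint:
  C1: 54 − 47 = 7  (slack)
  C2: 33 − 33 = 0  (binding)
  C3: 27 − 19 = 8  (slack)
  C4: 56 − 46 = 10  (slack)
  C5: 29 − 29 = 0  (binding)

Optimal: x1 = 5, x2 = 9
Binding: C2, C5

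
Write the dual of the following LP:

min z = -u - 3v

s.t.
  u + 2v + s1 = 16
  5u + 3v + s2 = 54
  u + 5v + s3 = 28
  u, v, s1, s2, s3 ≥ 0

Primal min cᵀx s.t. Ax ≤ b, x ≥ 0  →  Dual max −bᵀy s.t. Aᵀy ≥ −c, y ≥ 0.

Maximize: z = -16y1 - 54y2 - 28y3

Subject to:
  y1 + 5y2 + y3 ≥ 1
  2y1 + 3y2 + 5y3 ≥ 3
  y1, y2, y3 ≥ 0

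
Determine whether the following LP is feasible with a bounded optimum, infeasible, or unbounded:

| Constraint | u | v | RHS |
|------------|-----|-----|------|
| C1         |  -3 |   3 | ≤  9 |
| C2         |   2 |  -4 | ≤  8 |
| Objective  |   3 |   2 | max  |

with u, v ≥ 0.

Unbounded (objective can increase without bound)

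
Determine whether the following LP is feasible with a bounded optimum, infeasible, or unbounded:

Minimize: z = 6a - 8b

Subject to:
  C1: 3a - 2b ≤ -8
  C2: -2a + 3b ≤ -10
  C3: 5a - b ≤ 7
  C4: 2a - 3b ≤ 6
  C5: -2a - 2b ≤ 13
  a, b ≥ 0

Infeasible (no feasible solution exists)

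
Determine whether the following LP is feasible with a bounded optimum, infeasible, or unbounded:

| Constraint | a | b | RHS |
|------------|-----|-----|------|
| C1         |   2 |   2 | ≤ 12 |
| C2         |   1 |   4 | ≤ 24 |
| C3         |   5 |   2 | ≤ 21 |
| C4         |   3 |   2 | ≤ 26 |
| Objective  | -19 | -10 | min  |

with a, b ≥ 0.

Feasible with a bounded optimal solution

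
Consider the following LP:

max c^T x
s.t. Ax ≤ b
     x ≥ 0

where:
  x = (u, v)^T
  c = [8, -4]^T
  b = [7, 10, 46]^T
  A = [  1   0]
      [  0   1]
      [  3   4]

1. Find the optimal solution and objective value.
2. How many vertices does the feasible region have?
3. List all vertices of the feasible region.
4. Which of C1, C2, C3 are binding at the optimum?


1. u = 7, v = 0, z = 56
2. 5
3. (0, 0), (7, 0), (7, 6.25), (2, 10), (0, 10)
4. C1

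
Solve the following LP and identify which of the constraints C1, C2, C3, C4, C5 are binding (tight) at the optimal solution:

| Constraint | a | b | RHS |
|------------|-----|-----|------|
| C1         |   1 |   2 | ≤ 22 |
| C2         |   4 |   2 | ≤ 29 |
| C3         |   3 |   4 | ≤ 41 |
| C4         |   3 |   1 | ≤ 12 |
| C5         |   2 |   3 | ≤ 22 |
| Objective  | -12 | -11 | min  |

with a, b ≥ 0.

At a = 2, b = 6, compute slack b - a·x for each constraint:
  C1: 22 − 14 = 8  (slack)
  C2: 29 − 20 = 9  (slack)
  C3: 41 − 30 = 11  (slack)
  C4: 12 − 12 = 0  (binding)
  C5: 22 − 22 = 0  (binding)

Optimal: a = 2, b = 6
Binding: C4, C5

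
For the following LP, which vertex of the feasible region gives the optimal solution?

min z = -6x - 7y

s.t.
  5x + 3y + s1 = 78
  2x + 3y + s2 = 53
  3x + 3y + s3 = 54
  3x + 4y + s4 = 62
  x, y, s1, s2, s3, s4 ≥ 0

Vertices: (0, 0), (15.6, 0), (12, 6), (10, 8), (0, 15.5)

Evaluate the objective at each vertex of the feasible region:
  z(0, 0) = 0
  z(15.6, 0) = -93.6
  z(12, 6) = -114
  z(10, 8) = -116  ←
  z(0, 15.5) = -108.5
The minimum is at x = 10, y = 8.

(10, 8)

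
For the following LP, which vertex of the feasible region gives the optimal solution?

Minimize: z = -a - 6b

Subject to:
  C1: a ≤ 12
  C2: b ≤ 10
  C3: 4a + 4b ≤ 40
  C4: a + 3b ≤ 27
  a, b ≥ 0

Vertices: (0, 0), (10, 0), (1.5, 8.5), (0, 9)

Evaluate the objective at each vertex of the feasible region:
  z(0, 0) = 0
  z(10, 0) = -10
  z(1.5, 8.5) = -52.5
  z(0, 9) = -54  ←
The minimum is at a = 0, b = 9.

(0, 9)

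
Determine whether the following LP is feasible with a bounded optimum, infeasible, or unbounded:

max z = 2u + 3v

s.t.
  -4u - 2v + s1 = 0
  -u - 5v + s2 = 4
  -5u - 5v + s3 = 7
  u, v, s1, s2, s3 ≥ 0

Unbounded (objective can increase without bound)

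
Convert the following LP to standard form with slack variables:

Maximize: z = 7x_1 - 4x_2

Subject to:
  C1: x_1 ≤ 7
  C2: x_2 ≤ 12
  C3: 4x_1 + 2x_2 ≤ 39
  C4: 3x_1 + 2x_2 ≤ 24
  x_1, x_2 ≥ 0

max z = 7x_1 - 4x_2

s.t.
  x_1 + s1 = 7
  x_2 + s2 = 12
  4x_1 + 2x_2 + s3 = 39
  3x_1 + 2x_2 + s4 = 24
  x_1, x_2, s1, s2, s3, s4 ≥ 0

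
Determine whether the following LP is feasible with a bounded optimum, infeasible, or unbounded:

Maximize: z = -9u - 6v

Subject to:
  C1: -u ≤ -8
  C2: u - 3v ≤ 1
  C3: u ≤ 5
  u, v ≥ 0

Infeasible (no feasible solution exists)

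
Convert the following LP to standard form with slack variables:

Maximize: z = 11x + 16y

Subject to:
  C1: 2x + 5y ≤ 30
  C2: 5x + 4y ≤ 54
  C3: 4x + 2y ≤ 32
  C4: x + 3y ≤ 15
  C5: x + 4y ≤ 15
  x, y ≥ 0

max z = 11x + 16y

s.t.
  2x + 5y + s1 = 30
  5x + 4y + s2 = 54
  4x + 2y + s3 = 32
  x + 3y + s4 = 15
  x + 4y + s5 = 15
  x, y, s1, s2, s3, s4, s5 ≥ 0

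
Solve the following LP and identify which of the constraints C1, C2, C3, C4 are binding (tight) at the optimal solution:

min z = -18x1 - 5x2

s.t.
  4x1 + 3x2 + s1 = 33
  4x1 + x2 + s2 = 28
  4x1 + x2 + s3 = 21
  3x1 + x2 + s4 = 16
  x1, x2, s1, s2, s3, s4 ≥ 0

At x1 = 5, x2 = 1, compute slack b - a·x for each constraint:
  C1: 33 − 23 = 10  (slack)
  C2: 28 − 21 = 7  (slack)
  C3: 21 − 21 = 0  (binding)
  C4: 16 − 16 = 0  (binding)

Optimal: x1 = 5, x2 = 1
Binding: C3, C4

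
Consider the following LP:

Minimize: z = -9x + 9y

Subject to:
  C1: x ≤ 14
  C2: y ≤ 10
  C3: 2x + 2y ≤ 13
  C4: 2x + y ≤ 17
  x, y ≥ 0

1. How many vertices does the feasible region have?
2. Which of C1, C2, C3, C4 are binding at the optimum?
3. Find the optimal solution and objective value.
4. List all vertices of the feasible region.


1. 3
2. C3
3. x = 6.5, y = 0, z = -58.5
4. (0, 0), (6.5, 0), (0, 6.5)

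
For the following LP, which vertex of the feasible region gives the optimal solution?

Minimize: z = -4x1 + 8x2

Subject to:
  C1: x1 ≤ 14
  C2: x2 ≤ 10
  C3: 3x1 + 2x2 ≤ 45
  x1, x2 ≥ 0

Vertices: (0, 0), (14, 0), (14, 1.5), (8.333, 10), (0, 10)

Evaluate the objective at each vertex of the feasible region:
  z(0, 0) = 0
  z(14, 0) = -56  ←
  z(14, 1.5) = -44
  z(8.333, 10) = 46.67
  z(0, 10) = 80
The minimum is at x1 = 14, x2 = 0.

(14, 0)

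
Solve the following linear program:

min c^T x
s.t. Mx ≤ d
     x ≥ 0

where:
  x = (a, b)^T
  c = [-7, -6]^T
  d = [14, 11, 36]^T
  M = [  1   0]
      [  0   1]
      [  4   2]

Evaluate the objective at each vertex of the feasible region:
  z(0, 0) = 0
  z(9, 0) = -63
  z(3.5, 11) = -90.5  ←
  z(0, 11) = -66
The minimum is at a = 3.5, b = 11.

a = 3.5, b = 11, z = -90.5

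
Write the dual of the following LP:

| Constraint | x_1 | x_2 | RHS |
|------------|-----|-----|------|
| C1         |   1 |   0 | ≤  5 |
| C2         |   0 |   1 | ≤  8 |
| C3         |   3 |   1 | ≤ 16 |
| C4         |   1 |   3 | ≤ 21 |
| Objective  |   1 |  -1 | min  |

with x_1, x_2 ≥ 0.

Primal min cᵀx s.t. Ax ≤ b, x ≥ 0  →  Dual max −bᵀy s.t. Aᵀy ≥ −c, y ≥ 0.

Maximize: z = -5y1 - 8y2 - 16y3 - 21y4

Subject to:
  y1 + 3y3 + y4 ≥ -1
  y2 + y3 + 3y4 ≥ 1
  y1, y2, y3, y4 ≥ 0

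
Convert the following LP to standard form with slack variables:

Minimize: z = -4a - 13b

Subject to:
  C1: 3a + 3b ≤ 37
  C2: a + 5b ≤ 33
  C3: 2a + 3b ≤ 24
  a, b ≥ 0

min z = -4a - 13b

s.t.
  3a + 3b + s1 = 37
  a + 5b + s2 = 33
  2a + 3b + s3 = 24
  a, b, s1, s2, s3 ≥ 0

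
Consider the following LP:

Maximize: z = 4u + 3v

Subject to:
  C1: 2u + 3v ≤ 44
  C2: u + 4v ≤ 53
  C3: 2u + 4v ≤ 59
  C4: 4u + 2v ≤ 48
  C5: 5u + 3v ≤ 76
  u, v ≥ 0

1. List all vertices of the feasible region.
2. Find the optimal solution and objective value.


1. (0, 0), (12, 0), (7, 10), (3.4, 12.4), (0, 13.25)
2. u = 7, v = 10, z = 58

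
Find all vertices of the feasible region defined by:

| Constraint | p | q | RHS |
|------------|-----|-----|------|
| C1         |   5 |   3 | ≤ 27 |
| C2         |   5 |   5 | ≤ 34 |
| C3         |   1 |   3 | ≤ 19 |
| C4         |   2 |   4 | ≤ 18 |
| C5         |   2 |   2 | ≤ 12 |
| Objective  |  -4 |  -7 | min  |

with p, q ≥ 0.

(0, 0), (5.4, 0), (4.5, 1.5), (3, 3), (0, 4.5)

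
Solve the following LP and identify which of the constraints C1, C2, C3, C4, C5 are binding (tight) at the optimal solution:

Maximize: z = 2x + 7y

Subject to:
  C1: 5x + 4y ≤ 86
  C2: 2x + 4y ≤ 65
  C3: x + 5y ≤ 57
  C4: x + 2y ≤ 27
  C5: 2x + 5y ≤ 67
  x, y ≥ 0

At x = 7, y = 10, compute slack b - a·x for each constraint:
  C1: 86 − 75 = 11  (slack)
  C2: 65 − 54 = 11  (slack)
  C3: 57 − 57 = 0  (binding)
  C4: 27 − 27 = 0  (binding)
  C5: 67 − 64 = 3  (slack)

Optimal: x = 7, y = 10
Binding: C3, C4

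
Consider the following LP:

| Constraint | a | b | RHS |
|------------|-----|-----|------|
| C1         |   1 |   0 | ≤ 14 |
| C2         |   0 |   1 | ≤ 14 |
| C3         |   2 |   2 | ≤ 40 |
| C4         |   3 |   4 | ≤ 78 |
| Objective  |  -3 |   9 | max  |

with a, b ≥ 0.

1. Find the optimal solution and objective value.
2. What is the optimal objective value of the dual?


1. a = 0, b = 14, z = 126
2. 126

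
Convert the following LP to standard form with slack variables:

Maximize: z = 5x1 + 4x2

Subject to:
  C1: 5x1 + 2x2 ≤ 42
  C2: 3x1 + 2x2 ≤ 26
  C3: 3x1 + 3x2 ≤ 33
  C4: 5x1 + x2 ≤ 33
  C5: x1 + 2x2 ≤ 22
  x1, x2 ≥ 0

max z = 5x1 + 4x2

s.t.
  5x1 + 2x2 + s1 = 42
  3x1 + 2x2 + s2 = 26
  3x1 + 3x2 + s3 = 33
  5x1 + x2 + s4 = 33
  x1 + 2x2 + s5 = 22
  x1, x2, s1, s2, s3, s4, s5 ≥ 0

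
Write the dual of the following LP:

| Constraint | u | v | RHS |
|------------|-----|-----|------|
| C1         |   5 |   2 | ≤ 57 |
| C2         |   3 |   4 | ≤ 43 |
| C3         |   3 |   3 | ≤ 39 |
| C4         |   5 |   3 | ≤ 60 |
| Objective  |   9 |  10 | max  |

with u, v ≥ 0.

Primal max cᵀx s.t. Ax ≤ b, x ≥ 0  →  Dual min bᵀy s.t. Aᵀy ≥ c, y ≥ 0.

Minimize: z = 57y1 + 43y2 + 39y3 + 60y4

Subject to:
  5y1 + 3y2 + 3y3 + 5y4 ≥ 9
  2y1 + 4y2 + 3y3 + 3y4 ≥ 10
  y1, y2, y3, y4 ≥ 0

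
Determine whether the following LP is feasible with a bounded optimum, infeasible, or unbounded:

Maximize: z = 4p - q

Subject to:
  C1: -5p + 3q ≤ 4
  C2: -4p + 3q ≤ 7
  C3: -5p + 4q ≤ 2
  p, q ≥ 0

Unbounded (objective can increase without bound)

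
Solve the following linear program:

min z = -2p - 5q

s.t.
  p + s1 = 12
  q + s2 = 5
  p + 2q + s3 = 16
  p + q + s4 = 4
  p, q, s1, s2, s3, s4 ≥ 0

Evaluate the objective at each vertex of the feasible region:
  z(0, 0) = 0
  z(4, 0) = -8
  z(0, 4) = -20  ←
The minimum is at p = 0, q = 4.

p = 0, q = 4, z = -20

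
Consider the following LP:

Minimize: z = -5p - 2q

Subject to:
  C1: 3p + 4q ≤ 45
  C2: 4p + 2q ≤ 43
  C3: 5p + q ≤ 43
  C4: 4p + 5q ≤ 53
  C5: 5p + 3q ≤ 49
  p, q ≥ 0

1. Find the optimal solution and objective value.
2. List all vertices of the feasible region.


1. p = 8, q = 3, z = -46
2. (0, 0), (8.6, 0), (8, 3), (6.615, 5.308), (0, 10.6)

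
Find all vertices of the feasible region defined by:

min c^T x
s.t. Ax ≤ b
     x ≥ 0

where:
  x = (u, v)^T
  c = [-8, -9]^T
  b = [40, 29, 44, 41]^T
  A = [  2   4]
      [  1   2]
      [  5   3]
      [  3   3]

(0, 0), (8.8, 0), (4, 8), (0, 10)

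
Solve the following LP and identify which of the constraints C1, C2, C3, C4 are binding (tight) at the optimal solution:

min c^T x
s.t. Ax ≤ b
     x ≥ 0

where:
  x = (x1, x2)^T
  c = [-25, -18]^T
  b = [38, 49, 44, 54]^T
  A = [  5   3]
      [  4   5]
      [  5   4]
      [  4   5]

At x1 = 4, x2 = 6, compute slack b - a·x for each constraint:
  C1: 38 − 38 = 0  (binding)
  C2: 49 − 46 = 3  (slack)
  C3: 44 − 44 = 0  (binding)
  C4: 54 − 46 = 8  (slack)

Optimal: x1 = 4, x2 = 6
Binding: C1, C3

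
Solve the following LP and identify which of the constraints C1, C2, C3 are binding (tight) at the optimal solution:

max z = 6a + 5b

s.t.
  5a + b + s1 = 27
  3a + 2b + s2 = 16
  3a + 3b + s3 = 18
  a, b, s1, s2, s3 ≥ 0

At a = 4, b = 2, compute slack b - a·x for each constraint:
  C1: 27 − 22 = 5  (slack)
  C2: 16 − 16 = 0  (binding)
  C3: 18 − 18 = 0  (binding)

Optimal: a = 4, b = 2
Binding: C2, C3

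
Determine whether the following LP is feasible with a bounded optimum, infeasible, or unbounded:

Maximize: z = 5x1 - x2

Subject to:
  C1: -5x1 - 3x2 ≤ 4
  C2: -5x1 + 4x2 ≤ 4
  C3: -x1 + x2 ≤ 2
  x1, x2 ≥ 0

Unbounded (objective can increase without bound)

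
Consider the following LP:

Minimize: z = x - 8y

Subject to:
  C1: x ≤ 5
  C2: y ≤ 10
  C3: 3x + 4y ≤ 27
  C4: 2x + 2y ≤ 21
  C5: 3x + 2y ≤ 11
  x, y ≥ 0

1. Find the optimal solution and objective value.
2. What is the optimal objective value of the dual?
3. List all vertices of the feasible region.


1. x = 0, y = 5.5, z = -44
2. -44
3. (0, 0), (3.667, 0), (0, 5.5)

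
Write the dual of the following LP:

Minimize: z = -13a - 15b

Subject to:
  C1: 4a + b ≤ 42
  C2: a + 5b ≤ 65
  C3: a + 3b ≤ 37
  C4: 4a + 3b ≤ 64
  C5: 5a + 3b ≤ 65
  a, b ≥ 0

Primal min cᵀx s.t. Ax ≤ b, x ≥ 0  →  Dual max −bᵀy s.t. Aᵀy ≥ −c, y ≥ 0.

Maximize: z = -42y1 - 65y2 - 37y3 - 64y4 - 65y5

Subject to:
  4y1 + y2 + y3 + 4y4 + 5y5 ≥ 13
  y1 + 5y2 + 3y3 + 3y4 + 3y5 ≥ 15
  y1, y2, y3, y4, y5 ≥ 0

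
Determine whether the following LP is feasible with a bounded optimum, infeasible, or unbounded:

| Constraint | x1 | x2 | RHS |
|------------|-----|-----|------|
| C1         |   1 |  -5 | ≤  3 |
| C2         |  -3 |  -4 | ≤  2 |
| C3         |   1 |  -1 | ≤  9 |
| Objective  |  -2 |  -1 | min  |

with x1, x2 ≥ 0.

Unbounded (objective can decrease without bound)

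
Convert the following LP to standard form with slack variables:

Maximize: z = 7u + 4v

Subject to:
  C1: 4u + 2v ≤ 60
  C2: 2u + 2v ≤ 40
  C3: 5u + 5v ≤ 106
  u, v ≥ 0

max z = 7u + 4v

s.t.
  4u + 2v + s1 = 60
  2u + 2v + s2 = 40
  5u + 5v + s3 = 106
  u, v, s1, s2, s3 ≥ 0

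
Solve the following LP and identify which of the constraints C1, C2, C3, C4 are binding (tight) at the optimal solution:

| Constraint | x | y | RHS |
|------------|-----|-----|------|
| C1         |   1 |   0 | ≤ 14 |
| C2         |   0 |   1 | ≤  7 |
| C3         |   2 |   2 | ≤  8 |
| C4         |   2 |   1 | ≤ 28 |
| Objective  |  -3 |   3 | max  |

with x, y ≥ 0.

At x = 0, y = 4, compute slack b - a·x for each constraint:
  C1: 14 − 0 = 14  (slack)
  C2: 7 − 4 = 3  (slack)
  C3: 8 − 8 = 0  (binding)
  C4: 28 − 4 = 24  (slack)

Optimal: x = 0, y = 4
Binding: C3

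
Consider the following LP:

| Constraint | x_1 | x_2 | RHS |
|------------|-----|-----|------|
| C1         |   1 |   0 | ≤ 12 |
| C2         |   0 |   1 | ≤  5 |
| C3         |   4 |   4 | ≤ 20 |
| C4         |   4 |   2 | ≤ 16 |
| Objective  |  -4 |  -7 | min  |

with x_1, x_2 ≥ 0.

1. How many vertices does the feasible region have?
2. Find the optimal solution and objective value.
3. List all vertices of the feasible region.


1. 4
2. x_1 = 0, x_2 = 5, z = -35
3. (0, 0), (4, 0), (3, 2), (0, 5)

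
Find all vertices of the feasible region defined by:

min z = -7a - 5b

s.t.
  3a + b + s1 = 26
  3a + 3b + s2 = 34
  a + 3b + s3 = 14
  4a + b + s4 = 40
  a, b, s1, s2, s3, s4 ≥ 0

(0, 0), (8.667, 0), (8, 2), (0, 4.667)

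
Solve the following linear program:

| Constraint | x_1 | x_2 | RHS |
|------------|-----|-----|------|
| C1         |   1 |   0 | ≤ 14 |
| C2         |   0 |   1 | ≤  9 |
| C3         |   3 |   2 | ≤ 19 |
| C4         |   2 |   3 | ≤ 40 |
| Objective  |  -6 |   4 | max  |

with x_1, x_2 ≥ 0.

Evaluate the objective at each vertex of the feasible region:
  z(0, 0) = 0
  z(6.333, 0) = -38
  z(0.3333, 9) = 34
  z(0, 9) = 36  ←
The maximum is at x_1 = 0, x_2 = 9.

x_1 = 0, x_2 = 9, z = 36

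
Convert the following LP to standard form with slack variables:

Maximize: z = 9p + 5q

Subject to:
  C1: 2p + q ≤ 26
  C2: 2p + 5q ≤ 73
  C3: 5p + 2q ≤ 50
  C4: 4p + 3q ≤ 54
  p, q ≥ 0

max z = 9p + 5q

s.t.
  2p + q + s1 = 26
  2p + 5q + s2 = 73
  5p + 2q + s3 = 50
  4p + 3q + s4 = 54
  p, q, s1, s2, s3, s4 ≥ 0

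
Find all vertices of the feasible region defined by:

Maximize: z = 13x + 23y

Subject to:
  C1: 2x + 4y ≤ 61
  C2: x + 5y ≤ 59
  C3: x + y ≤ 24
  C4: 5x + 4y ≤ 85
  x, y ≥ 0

(0, 0), (17, 0), (9, 10), (0, 11.8)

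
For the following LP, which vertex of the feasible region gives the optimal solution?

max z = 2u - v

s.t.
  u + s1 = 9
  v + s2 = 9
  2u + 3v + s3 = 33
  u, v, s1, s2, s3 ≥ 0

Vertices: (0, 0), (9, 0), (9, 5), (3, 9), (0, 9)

Evaluate the objective at each vertex of the feasible region:
  z(0, 0) = 0
  z(9, 0) = 18  ←
  z(9, 5) = 13
  z(3, 9) = -3
  z(0, 9) = -9
The maximum is at u = 9, v = 0.

(9, 0)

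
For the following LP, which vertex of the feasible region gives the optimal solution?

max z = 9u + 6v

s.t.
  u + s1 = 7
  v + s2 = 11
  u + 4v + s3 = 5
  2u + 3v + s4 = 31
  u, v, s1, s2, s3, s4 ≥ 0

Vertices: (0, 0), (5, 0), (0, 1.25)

Evaluate the objective at each vertex of the feasible region:
  z(0, 0) = 0
  z(5, 0) = 45  ←
  z(0, 1.25) = 7.5
The maximum is at u = 5, v = 0.

(5, 0)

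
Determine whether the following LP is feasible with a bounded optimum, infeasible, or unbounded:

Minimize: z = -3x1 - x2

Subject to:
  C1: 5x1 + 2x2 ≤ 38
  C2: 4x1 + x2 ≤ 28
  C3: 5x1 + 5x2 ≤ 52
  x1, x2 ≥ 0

Feasible with a bounded optimal solution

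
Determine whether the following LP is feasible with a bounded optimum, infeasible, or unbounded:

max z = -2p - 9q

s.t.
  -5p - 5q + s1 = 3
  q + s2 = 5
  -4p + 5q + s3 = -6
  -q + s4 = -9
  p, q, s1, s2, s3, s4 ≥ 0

Infeasible (no feasible solution exists)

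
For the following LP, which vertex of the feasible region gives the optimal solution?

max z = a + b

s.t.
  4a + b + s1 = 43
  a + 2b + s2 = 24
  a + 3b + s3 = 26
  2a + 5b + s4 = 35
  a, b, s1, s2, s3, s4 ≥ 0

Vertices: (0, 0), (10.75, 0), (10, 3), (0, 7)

Evaluate the objective at each vertex of the feasible region:
  z(0, 0) = 0
  z(10.75, 0) = 10.75
  z(10, 3) = 13  ←
  z(0, 7) = 7
The maximum is at a = 10, b = 3.

(10, 3)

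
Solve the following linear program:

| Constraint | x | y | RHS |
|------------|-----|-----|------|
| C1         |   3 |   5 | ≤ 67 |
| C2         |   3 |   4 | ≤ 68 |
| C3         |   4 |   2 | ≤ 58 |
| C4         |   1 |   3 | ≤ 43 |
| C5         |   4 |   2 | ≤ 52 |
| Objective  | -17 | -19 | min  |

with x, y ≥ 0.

Evaluate the objective at each vertex of the feasible region:
  z(0, 0) = 0
  z(13, 0) = -221
  z(9, 8) = -305  ←
  z(0, 13.4) = -254.6
The minimum is at x = 9, y = 8.

x = 9, y = 8, z = -305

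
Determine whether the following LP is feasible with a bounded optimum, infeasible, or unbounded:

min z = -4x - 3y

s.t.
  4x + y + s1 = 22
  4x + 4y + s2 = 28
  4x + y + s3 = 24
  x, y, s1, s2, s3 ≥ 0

Feasible with a bounded optimal solution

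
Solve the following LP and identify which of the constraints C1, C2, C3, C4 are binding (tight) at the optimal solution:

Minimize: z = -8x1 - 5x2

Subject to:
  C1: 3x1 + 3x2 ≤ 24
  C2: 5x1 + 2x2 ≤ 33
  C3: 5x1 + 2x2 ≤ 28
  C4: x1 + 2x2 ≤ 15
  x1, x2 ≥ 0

At x1 = 4, x2 = 4, compute slack b - a·x for each constraint:
  C1: 24 − 24 = 0  (binding)
  C2: 33 − 28 = 5  (slack)
  C3: 28 − 28 = 0  (binding)
  C4: 15 − 12 = 3  (slack)

Optimal: x1 = 4, x2 = 4
Binding: C1, C3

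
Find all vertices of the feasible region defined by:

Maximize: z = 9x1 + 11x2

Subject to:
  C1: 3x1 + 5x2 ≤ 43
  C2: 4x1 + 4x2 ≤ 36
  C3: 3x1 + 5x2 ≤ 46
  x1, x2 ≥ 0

(0, 0), (9, 0), (1, 8), (0, 8.6)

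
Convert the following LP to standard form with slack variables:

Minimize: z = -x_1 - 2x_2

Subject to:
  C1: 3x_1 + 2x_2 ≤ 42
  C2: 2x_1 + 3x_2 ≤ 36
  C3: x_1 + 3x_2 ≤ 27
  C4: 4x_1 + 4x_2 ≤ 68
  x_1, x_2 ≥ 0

min z = -x_1 - 2x_2

s.t.
  3x_1 + 2x_2 + s1 = 42
  2x_1 + 3x_2 + s2 = 36
  x_1 + 3x_2 + s3 = 27
  4x_1 + 4x_2 + s4 = 68
  x_1, x_2, s1, s2, s3, s4 ≥ 0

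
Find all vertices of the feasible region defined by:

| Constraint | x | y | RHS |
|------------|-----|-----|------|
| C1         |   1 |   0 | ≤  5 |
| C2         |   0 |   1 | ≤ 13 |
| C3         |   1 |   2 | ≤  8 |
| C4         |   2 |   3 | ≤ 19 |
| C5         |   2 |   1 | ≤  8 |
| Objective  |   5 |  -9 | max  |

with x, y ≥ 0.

(0, 0), (4, 0), (2.667, 2.667), (0, 4)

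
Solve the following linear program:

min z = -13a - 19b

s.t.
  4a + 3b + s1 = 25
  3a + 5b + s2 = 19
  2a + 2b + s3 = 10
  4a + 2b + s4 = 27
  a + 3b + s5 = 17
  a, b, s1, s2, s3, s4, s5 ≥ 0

Evaluate the objective at each vertex of the feasible region:
  z(0, 0) = 0
  z(5, 0) = -65
  z(3, 2) = -77  ←
  z(0, 3.8) = -72.2
The minimum is at a = 3, b = 2.

a = 3, b = 2, z = -77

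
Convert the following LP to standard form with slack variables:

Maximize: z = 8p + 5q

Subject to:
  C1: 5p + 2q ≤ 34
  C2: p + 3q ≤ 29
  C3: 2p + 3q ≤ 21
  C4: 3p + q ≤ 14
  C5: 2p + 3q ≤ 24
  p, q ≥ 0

max z = 8p + 5q

s.t.
  5p + 2q + s1 = 34
  p + 3q + s2 = 29
  2p + 3q + s3 = 21
  3p + q + s4 = 14
  2p + 3q + s5 = 24
  p, q, s1, s2, s3, s4, s5 ≥ 0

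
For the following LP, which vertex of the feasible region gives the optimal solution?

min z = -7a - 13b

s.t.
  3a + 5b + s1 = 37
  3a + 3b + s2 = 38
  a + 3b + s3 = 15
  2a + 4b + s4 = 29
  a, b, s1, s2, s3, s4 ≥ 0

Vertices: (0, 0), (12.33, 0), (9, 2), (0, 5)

Evaluate the objective at each vertex of the feasible region:
  z(0, 0) = 0
  z(12.33, 0) = -86.33
  z(9, 2) = -89  ←
  z(0, 5) = -65
The minimum is at a = 9, b = 2.

(9, 2)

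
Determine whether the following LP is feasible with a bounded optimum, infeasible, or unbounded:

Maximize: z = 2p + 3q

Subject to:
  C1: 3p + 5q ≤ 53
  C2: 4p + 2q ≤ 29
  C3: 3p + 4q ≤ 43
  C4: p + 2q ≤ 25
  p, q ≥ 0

Feasible with a bounded optimal solution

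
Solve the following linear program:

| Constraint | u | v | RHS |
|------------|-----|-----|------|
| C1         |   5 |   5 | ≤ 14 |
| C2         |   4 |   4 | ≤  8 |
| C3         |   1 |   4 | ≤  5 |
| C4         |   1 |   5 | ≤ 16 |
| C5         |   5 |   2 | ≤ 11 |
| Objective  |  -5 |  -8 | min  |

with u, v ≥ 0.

Evaluate the objective at each vertex of the feasible region:
  z(0, 0) = 0
  z(2, 0) = -10
  z(1, 1) = -13  ←
  z(0, 1.25) = -10
The minimum is at u = 1, v = 1.

u = 1, v = 1, z = -13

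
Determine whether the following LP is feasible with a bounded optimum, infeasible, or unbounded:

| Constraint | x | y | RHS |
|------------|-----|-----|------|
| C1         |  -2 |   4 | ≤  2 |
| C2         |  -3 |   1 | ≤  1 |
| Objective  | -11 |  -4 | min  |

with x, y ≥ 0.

Unbounded (objective can decrease without bound)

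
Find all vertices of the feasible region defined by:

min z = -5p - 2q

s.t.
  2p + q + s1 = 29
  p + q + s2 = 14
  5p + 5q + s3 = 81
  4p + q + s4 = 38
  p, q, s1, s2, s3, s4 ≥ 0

(0, 0), (9.5, 0), (8, 6), (0, 14)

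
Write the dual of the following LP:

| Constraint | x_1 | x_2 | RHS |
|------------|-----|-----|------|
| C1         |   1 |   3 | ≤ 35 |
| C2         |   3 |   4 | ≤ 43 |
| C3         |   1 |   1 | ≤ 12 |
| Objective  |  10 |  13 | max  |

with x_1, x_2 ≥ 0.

Primal max cᵀx s.t. Ax ≤ b, x ≥ 0  →  Dual min bᵀy s.t. Aᵀy ≥ c, y ≥ 0.

Minimize: z = 35y1 + 43y2 + 12y3

Subject to:
  y1 + 3y2 + y3 ≥ 10
  3y1 + 4y2 + y3 ≥ 13
  y1, y2, y3 ≥ 0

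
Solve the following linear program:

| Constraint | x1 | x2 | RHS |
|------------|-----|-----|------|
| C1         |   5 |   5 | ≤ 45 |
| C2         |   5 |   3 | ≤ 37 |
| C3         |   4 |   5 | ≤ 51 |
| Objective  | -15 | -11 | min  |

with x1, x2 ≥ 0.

Evaluate the objective at each vertex of the feasible region:
  z(0, 0) = 0
  z(7.4, 0) = -111
  z(5, 4) = -119  ←
  z(0, 9) = -99
The minimum is at x1 = 5, x2 = 4.

x1 = 5, x2 = 4, z = -119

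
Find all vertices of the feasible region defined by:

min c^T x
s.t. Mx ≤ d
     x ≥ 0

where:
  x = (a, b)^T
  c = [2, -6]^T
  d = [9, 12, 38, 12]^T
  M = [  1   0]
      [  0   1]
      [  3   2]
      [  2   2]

(0, 0), (6, 0), (0, 6)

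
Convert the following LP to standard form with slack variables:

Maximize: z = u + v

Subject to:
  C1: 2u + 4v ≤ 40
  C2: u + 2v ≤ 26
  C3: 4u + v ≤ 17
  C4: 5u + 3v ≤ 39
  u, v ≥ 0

max z = u + v

s.t.
  2u + 4v + s1 = 40
  u + 2v + s2 = 26
  4u + v + s3 = 17
  5u + 3v + s4 = 39
  u, v, s1, s2, s3, s4 ≥ 0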